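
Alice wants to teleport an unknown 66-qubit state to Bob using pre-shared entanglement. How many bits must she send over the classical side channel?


Quantum teleportation requires 2 classical bits per qubit teleported.
66 qubit(s) -> 2 * 66 = 132 classical bits

132


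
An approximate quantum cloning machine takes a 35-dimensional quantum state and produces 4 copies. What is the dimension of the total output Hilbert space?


Output space = H^(tensor 4) where dim(H) = 35
dim = 35^4
= 1225 (after 2 factors)
= 42875 (after 3 factors)
= 1500625 (after 4 factors)
= 1500625

1500625


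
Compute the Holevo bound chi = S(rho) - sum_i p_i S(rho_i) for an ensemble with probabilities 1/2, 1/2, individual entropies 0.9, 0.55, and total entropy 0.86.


chi = S(rho) - sum_i p_i * S(rho_i)
Weighted entropy = 1/2 * 0.9 + 1/2 * 0.55
= 0.7250
chi = 0.86 - 0.7250
= 0.1350

0.1350


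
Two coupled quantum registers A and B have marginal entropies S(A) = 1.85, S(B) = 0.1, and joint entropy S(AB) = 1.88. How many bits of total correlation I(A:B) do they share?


I(A:B) = S(A) + S(B) - S(AB)
= 1.85 + 0.1 - 1.88
= 0.0700

0.0700


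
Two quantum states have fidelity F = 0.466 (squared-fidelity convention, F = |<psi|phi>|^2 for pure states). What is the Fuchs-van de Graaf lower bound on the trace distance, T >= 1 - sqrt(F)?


Fuchs-van de Graaf (squared-fidelity convention): 1 - sqrt(F) <= T <= sqrt(1 - F).
Lower bound: T >= 1 - sqrt(F)
sqrt(F) = sqrt(0.466) = 0.6826
T >= 1 - 0.6826
T >= 0.3174

0.3174


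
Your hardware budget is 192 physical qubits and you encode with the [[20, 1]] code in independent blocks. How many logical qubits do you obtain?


Each code block uses 20 physical qubits for 1 logical qubit(s).
Number of complete blocks = floor(192 / 20) = 9
Logical qubits = 9 * 1
= 9

9


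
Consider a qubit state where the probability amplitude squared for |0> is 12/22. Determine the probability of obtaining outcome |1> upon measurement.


|alpha|^2 = 12/22 = 0.5455
|beta|^2 = 1 - 12/22 = 10/22 = 0.4545
P(|1>) = |beta|^2 = 0.4545

0.4545


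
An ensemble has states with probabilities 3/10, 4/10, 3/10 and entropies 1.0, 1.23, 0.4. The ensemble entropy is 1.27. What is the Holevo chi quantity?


chi = S(rho) - sum_i p_i * S(rho_i)
Weighted entropy = 3/10 * 1.0 + 4/10 * 1.23 + 3/10 * 0.4
= 0.9120
chi = 1.27 - 0.9120
= 0.3580

0.3580


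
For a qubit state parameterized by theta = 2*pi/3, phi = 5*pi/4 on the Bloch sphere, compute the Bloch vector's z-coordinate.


theta = 2.0944, phi = 3.9270
r_z = cos(theta) = -0.5000

-0.5000


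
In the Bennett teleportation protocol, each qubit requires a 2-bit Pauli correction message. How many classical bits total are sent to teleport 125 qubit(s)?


Quantum teleportation requires 2 classical bits per qubit teleported.
125 qubit(s) -> 2 * 125 = 250 classical bits

250


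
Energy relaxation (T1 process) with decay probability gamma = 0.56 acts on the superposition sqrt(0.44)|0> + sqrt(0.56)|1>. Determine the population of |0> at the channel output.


For amplitude damping with parameter gamma on state sqrt(a)|0> + sqrt(b)|1>:
alpha^2 = 0.44, beta^2 = 0.56
P(|0>) = alpha^2 + gamma * beta^2
= 0.44 + 0.56 * 0.56
= 0.44 + 0.3136
= 0.7536

0.7536


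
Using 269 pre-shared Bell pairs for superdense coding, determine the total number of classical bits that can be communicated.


Superdense coding allows 2 classical bits per shared entangled pair.
269 pair(s) -> 2 * 269 = 538 classical bits

538


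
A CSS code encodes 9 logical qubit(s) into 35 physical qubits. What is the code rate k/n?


Code rate R = k/n
= 9/35
= 0.2571

0.2571


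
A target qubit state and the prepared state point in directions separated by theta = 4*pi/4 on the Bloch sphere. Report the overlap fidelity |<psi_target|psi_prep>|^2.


For states separated by angle theta on Bloch sphere:
F = cos^2(theta/2)
theta = 4*pi/4 = 3.1416
theta/2 = 1.5708
cos(theta/2) = 0.0000
F = 0.0000

0.0000


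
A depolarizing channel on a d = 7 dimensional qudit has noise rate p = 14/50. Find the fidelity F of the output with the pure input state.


F = (1-p) + p/d
= (1 - 0.2800) + 0.2800/7
= 0.7200 + 0.0400
= 0.7600

0.7600


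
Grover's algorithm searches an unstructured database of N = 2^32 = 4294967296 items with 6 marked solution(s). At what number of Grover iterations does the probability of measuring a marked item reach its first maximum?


After j Grover iterations the success probability is P(j) = sin^2((2j+1)*theta), where sin(theta) = sqrt(k/N).
N = 2^32 = 4294967296, k = 6
sin(theta) = sqrt(k/N) = 3.73762473e-05
theta = arcsin(sqrt(k/N)) = 3.73762473e-05 rad
P(j) reaches its first maximum when (2j+1)*theta is as close as possible to pi/2, i.e. j = round(pi/(4*theta) - 1/2).
pi/(4*theta) - 1/2 = 21012.7964
(For comparison, the common estimate pi/4 * sqrt(N/k) = 21013.2964; the exact maximiser is used here.)
Optimal iterations = 21013

21013


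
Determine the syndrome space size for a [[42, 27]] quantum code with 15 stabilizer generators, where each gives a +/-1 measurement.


Each stabilizer generator gives a binary (+1 or -1) measurement outcome.
With 15 independent generators:
Total syndromes = 2^15
= 32768

32768


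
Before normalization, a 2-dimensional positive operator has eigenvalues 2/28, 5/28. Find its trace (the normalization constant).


tr(M) = sum of eigenvalues
= 2/28 + 5/28
= 7/28
= 0.2500

0.2500


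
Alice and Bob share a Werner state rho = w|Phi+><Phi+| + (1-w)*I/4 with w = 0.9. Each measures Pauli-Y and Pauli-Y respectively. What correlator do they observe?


|Phi+> = (|00> + |11>)/sqrt(2)
For the pure Bell state, <Y_A Y_B> = -1 (Bell-state Pauli correlator).
The maximally-mixed part I/4 has tr(I/4 * P tensor P) = 0 for any traceless Pauli P.
So <Y_A Y_B>_rho = w * (-1) + (1 - w) * 0
= 0.9 * (-1)
= -0.9000

-0.9000


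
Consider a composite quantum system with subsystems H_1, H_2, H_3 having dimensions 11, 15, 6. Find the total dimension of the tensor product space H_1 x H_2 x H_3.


dim(H_1 x H_2 x H_3) = 11 * 15 * 6
= 165 * 6
= 990

990


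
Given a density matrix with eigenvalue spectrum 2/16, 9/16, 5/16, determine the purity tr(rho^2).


tr(rho^2) = sum of eigenvalues squared
= (2/16)^2 + (9/16)^2 + (5/16)^2
= (4 + 81 + 25) / 256
= 110/256
= 0.4297

0.4297


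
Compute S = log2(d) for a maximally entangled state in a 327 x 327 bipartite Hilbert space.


For a maximally entangled state in d x d:
S = log2(d) = log2(327)
= 8.3531

8.3531


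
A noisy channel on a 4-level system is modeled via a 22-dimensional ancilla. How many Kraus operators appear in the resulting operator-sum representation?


Tracing out the environment in an orthonormal basis {|i>_E} gives Kraus operators K_i = <i|_E U |0>_E.
Number of Kraus operators = dim(H_env) = d_env
= 22

22


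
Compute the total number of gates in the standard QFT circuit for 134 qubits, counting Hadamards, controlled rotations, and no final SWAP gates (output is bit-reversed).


Hadamard gates: 134
Controlled rotations: n*(n-1)/2 = 134*133/2 = 8911
SWAP gates: 0 (omitted)
Total = 134 + 8911
= 9045

9045


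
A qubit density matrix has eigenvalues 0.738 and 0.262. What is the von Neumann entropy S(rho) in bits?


S = -p*log2(p) - (1-p)*log2(1-p)
p = 0.7380, 1-p = 0.2620
= -0.7380 * log2(0.7380) - 0.2620 * log2(0.2620)
= -(-0.3235) - (-0.5063)
= 0.8297

0.8297


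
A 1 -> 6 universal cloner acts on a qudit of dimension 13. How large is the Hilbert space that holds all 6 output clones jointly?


Output space = H^(tensor 6) where dim(H) = 13
dim = 13^6
= 169 (after 2 factors)
= 2197 (after 3 factors)
= 28561 (after 4 factors)
= 371293 (after 5 factors)
= 4826809 (after 6 factors)
= 4826809

4826809


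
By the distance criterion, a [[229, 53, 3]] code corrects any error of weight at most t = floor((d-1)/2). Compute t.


Code parameters: [[229, 53, 3]], distance d = 3.
Number of correctable errors = floor((d-1)/2)
= floor((3 - 1)/2)
= floor(2/2)
= 1

1


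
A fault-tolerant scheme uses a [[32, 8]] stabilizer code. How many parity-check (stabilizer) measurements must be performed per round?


For an [[n,k]] stabilizer code:
Number of stabilizer generators = n - k
= 32 - 8
= 24

24


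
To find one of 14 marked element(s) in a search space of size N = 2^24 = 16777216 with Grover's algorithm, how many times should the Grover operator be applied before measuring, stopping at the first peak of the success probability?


After j Grover iterations the success probability is P(j) = sin^2((2j+1)*theta), where sin(theta) = sqrt(k/N).
N = 2^24 = 16777216, k = 14
sin(theta) = sqrt(k/N) = 0.0009134905729
theta = arcsin(sqrt(k/N)) = 0.0009134907 rad
P(j) reaches its first maximum when (2j+1)*theta is as close as possible to pi/2, i.e. j = round(pi/(4*theta) - 1/2).
pi/(4*theta) - 1/2 = 859.2769
(For comparison, the common estimate pi/4 * sqrt(N/k) = 859.7770; the exact maximiser is used here.)
Optimal iterations = 859

859


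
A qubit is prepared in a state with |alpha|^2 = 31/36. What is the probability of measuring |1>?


|alpha|^2 = 31/36 = 0.8611
|beta|^2 = 1 - 31/36 = 5/36 = 0.1389
P(|1>) = |beta|^2 = 0.1389

0.1389


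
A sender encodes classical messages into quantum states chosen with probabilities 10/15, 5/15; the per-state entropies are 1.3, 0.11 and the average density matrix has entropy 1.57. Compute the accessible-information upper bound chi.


chi = S(rho) - sum_i p_i * S(rho_i)
Weighted entropy = 10/15 * 1.3 + 5/15 * 0.11
= 0.9033
chi = 1.57 - 0.9033
= 0.6667

0.6667


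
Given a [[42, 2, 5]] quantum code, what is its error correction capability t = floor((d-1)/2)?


Code parameters: [[42, 2, 5]], distance d = 5.
Number of correctable errors = floor((d-1)/2)
= floor((5 - 1)/2)
= floor(4/2)
= 2

2


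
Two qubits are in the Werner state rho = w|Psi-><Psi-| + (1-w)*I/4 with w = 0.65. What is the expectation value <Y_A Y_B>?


|Psi-> = (|01> - |10>)/sqrt(2)
For the pure Bell state, <Y_A Y_B> = -1 (Bell-state Pauli correlator).
The maximally-mixed part I/4 has tr(I/4 * P tensor P) = 0 for any traceless Pauli P.
So <Y_A Y_B>_rho = w * (-1) + (1 - w) * 0
= 0.65 * (-1)
= -0.6500

-0.6500


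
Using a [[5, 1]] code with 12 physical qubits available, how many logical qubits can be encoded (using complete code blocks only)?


Each code block uses 5 physical qubits for 1 logical qubit(s).
Number of complete blocks = floor(12 / 5) = 2
Logical qubits = 2 * 1
= 2

2


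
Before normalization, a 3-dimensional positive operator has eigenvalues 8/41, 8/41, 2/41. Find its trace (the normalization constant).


tr(M) = sum of eigenvalues
= 8/41 + 8/41 + 2/41
= 18/41
= 0.4390

0.4390


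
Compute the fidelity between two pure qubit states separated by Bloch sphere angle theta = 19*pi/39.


For states separated by angle theta on Bloch sphere:
F = cos^2(theta/2)
theta = 19*pi/39 = 1.5305
theta/2 = 0.7653
cos(theta/2) = 0.7212
F = 0.5201

0.5201


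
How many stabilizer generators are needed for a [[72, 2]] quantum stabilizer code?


For an [[n,k]] stabilizer code:
Number of stabilizer generators = n - k
= 72 - 2
= 70

70


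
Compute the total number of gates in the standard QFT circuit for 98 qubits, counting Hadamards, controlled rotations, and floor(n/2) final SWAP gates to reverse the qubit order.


Hadamard gates: 98
Controlled rotations: n*(n-1)/2 = 98*97/2 = 4753
SWAP gates: floor(n/2) = floor(98/2) = 49
Total = 98 + 4753 + 49
= 4900

4900


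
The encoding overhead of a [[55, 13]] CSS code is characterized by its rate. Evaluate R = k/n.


Code rate R = k/n
= 13/55
= 0.2364

0.2364


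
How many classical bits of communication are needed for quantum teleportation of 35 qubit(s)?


Quantum teleportation requires 2 classical bits per qubit teleported.
35 qubit(s) -> 2 * 35 = 70 classical bits

70


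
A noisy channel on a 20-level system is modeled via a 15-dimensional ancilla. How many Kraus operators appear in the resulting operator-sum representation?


Tracing out the environment in an orthonormal basis {|i>_E} gives Kraus operators K_i = <i|_E U |0>_E.
Number of Kraus operators = dim(H_env) = d_env
= 15

15


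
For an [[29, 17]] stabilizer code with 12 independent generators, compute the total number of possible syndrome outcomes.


Each stabilizer generator gives a binary (+1 or -1) measurement outcome.
With 12 independent generators:
Total syndromes = 2^12
= 4096

4096


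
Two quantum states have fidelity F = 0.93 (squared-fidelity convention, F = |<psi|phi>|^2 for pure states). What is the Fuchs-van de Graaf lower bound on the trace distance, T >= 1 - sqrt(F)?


Fuchs-van de Graaf (squared-fidelity convention): 1 - sqrt(F) <= T <= sqrt(1 - F).
Lower bound: T >= 1 - sqrt(F)
sqrt(F) = sqrt(0.93) = 0.9644
T >= 1 - 0.9644
T >= 0.0356

0.0356


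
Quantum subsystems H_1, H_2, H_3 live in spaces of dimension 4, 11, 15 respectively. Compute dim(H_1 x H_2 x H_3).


dim(H_1 x H_2 x H_3) = 4 * 11 * 15
= 44 * 15
= 660

660


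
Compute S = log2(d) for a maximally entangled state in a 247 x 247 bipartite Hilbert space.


For a maximally entangled state in d x d:
S = log2(d) = log2(247)
= 7.9484

7.9484


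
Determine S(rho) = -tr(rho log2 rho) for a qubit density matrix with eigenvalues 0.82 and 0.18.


S = -p*log2(p) - (1-p)*log2(1-p)
p = 0.8200, 1-p = 0.1800
= -0.8200 * log2(0.8200) - 0.1800 * log2(0.1800)
= -(-0.2348) - (-0.4453)
= 0.6801

0.6801


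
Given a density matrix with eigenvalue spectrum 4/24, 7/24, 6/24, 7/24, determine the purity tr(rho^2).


tr(rho^2) = sum of eigenvalues squared
= (4/24)^2 + (7/24)^2 + (6/24)^2 + (7/24)^2
= (16 + 49 + 36 + 49) / 576
= 150/576
= 0.2604

0.2604


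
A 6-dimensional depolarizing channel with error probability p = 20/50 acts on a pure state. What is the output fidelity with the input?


F = (1-p) + p/d
= (1 - 0.4000) + 0.4000/6
= 0.6000 + 0.0667
= 0.6667

0.6667


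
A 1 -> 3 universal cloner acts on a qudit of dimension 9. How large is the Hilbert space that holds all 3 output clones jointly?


Output space = H^(tensor 3) where dim(H) = 9
dim = 9^3
= 81 (after 2 factors)
= 729 (after 3 factors)
= 729

729


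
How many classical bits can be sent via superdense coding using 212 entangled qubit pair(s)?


Superdense coding allows 2 classical bits per shared entangled pair.
212 pair(s) -> 2 * 212 = 424 classical bits

424


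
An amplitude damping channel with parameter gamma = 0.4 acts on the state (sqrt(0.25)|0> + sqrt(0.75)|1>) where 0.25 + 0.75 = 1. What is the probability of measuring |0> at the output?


For amplitude damping with parameter gamma on state sqrt(a)|0> + sqrt(b)|1>:
alpha^2 = 0.25, beta^2 = 0.75
P(|0>) = alpha^2 + gamma * beta^2
= 0.25 + 0.4 * 0.75
= 0.25 + 0.3000
= 0.5500

0.5500


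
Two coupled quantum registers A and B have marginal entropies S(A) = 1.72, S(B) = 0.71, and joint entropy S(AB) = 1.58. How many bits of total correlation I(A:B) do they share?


I(A:B) = S(A) + S(B) - S(AB)
= 1.72 + 0.71 - 1.58
= 0.8500

0.8500


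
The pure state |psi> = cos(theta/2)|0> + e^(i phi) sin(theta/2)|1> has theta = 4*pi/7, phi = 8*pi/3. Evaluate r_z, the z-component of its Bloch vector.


theta = 1.7952, phi = 8.3776
r_z = cos(theta) = -0.2225

-0.2225


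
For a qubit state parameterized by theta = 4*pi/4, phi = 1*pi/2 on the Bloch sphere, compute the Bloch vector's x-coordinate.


theta = 3.1416, phi = 1.5708
r_x = sin(theta)*cos(phi) = 0.0000 * 0.0000
r_x = 0.0000

0.0000


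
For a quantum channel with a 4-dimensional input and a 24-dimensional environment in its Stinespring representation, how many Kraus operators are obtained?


Tracing out the environment in an orthonormal basis {|i>_E} gives Kraus operators K_i = <i|_E U |0>_E.
Number of Kraus operators = dim(H_env) = d_env
= 24

24


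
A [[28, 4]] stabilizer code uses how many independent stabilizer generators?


For an [[n,k]] stabilizer code:
Number of stabilizer generators = n - k
= 28 - 4
= 24

24


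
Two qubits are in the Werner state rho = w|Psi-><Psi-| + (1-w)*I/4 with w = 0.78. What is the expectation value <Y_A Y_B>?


|Psi-> = (|01> - |10>)/sqrt(2)
For the pure Bell state, <Y_A Y_B> = -1 (Bell-state Pauli correlator).
The maximally-mixed part I/4 has tr(I/4 * P tensor P) = 0 for any traceless Pauli P.
So <Y_A Y_B>_rho = w * (-1) + (1 - w) * 0
= 0.78 * (-1)
= -0.7800

-0.7800


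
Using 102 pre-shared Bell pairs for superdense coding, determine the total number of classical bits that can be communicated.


Superdense coding allows 2 classical bits per shared entangled pair.
102 pair(s) -> 2 * 102 = 204 classical bits

204


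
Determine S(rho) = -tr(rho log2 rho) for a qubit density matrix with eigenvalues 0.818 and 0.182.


S = -p*log2(p) - (1-p)*log2(1-p)
p = 0.8180, 1-p = 0.1820
= -0.8180 * log2(0.8180) - 0.1820 * log2(0.1820)
= -(-0.2371) - (-0.4474)
= 0.6844

0.6844


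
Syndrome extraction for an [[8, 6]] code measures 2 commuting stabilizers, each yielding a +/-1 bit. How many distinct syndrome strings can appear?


Each stabilizer generator gives a binary (+1 or -1) measurement outcome.
With 2 independent generators:
Total syndromes = 2^2
= 4

4


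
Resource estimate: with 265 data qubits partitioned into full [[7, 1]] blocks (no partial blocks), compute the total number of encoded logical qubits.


Each code block uses 7 physical qubits for 1 logical qubit(s).
Number of complete blocks = floor(265 / 7) = 37
Logical qubits = 37 * 1
= 37

37


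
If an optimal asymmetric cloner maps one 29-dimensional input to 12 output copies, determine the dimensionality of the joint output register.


Output space = H^(tensor 12) where dim(H) = 29
dim = 29^12
= 841 (after 2 factors)
= 24389 (after 3 factors)
= 707281 (after 4 factors)
= 20511149 (after 5 factors)
= 594823321 (after 6 factors)
= 17249876309 (after 7 factors)
= 500246412961 (after 8 factors)
= 14507145975869 (after 9 factors)
= 420707233300201 (after 10 factors)
= 12200509765705829 (after 11 factors)
= 353814783205469041 (after 12 factors)
= 353814783205469041

353814783205469041


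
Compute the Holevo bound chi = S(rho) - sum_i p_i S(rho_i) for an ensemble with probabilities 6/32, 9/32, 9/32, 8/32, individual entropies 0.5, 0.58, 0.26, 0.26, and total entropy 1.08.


chi = S(rho) - sum_i p_i * S(rho_i)
Weighted entropy = 6/32 * 0.5 + 9/32 * 0.58 + 9/32 * 0.26 + 8/32 * 0.26
= 0.3950
chi = 1.08 - 0.3950
= 0.6850

0.6850


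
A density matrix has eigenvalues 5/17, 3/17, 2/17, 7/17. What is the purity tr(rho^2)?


tr(rho^2) = sum of eigenvalues squared
= (5/17)^2 + (3/17)^2 + (2/17)^2 + (7/17)^2
= (25 + 9 + 4 + 49) / 289
= 87/289
= 0.3010

0.3010


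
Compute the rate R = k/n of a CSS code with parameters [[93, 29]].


Code rate R = k/n
= 29/93
= 0.3118

0.3118


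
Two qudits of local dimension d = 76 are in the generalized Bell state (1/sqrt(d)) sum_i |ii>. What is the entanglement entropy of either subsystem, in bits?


For a maximally entangled state in d x d:
S = log2(d) = log2(76)
= 6.2479

6.2479


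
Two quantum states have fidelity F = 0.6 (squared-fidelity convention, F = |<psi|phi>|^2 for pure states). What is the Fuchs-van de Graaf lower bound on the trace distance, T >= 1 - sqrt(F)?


Fuchs-van de Graaf (squared-fidelity convention): 1 - sqrt(F) <= T <= sqrt(1 - F).
Lower bound: T >= 1 - sqrt(F)
sqrt(F) = sqrt(0.6) = 0.7746
T >= 1 - 0.7746
T >= 0.2254

0.2254


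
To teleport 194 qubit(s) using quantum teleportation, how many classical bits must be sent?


Quantum teleportation requires 2 classical bits per qubit teleported.
194 qubit(s) -> 2 * 194 = 388 classical bits

388


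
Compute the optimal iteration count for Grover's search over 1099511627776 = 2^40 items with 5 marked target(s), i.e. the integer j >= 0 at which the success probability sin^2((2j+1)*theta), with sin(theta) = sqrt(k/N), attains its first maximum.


After j Grover iterations the success probability is P(j) = sin^2((2j+1)*theta), where sin(theta) = sqrt(k/N).
N = 2^40 = 1099511627776, k = 5
sin(theta) = sqrt(k/N) = 2.1324806e-06
theta = arcsin(sqrt(k/N)) = 2.1324806e-06 rad
P(j) reaches its first maximum when (2j+1)*theta is as close as possible to pi/2, i.e. j = round(pi/(4*theta) - 1/2).
pi/(4*theta) - 1/2 = 368302.1066
(For comparison, the common estimate pi/4 * sqrt(N/k) = 368302.6066; the exact maximiser is used here.)
Optimal iterations = 368302

368302


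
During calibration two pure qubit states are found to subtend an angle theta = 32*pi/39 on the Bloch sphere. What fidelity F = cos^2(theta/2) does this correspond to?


For states separated by angle theta on Bloch sphere:
F = cos^2(theta/2)
theta = 32*pi/39 = 2.5777
theta/2 = 1.2889
cos(theta/2) = 0.2782
F = 0.0774

0.0774


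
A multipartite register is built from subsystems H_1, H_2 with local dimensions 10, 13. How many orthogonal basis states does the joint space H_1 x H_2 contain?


dim(H_1 x H_2) = 10 * 13
= 130

130


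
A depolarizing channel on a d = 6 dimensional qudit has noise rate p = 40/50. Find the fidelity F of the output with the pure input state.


F = (1-p) + p/d
= (1 - 0.8000) + 0.8000/6
= 0.2000 + 0.1333
= 0.3333

0.3333


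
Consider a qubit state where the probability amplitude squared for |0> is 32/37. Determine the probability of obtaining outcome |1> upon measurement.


|alpha|^2 = 32/37 = 0.8649
|beta|^2 = 1 - 32/37 = 5/37 = 0.1351
P(|1>) = |beta|^2 = 0.1351

0.1351


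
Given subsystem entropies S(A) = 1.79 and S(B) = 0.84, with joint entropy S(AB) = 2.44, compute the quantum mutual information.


I(A:B) = S(A) + S(B) - S(AB)
= 1.79 + 0.84 - 2.44
= 0.1900

0.1900


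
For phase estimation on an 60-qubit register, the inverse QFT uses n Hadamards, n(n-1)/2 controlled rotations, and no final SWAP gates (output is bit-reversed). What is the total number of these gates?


Hadamard gates: 60
Controlled rotations: n*(n-1)/2 = 60*59/2 = 1770
SWAP gates: 0 (omitted)
Total = 60 + 1770
= 1830

1830


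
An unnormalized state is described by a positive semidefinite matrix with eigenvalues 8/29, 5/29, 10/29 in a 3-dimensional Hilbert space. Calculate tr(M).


tr(M) = sum of eigenvalues
= 8/29 + 5/29 + 10/29
= 23/29
= 0.7931

0.7931


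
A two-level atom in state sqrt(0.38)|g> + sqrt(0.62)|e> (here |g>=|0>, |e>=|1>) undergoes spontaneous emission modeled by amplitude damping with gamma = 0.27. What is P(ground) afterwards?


For amplitude damping with parameter gamma on state sqrt(a)|0> + sqrt(b)|1>:
alpha^2 = 0.38, beta^2 = 0.62
P(|0>) = alpha^2 + gamma * beta^2
= 0.38 + 0.27 * 0.62
= 0.38 + 0.1674
= 0.5474

0.5474


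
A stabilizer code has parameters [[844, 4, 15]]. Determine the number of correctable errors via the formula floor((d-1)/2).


Code parameters: [[844, 4, 15]], distance d = 15.
Number of correctable errors = floor((d-1)/2)
= floor((15 - 1)/2)
= floor(14/2)
= 7

7


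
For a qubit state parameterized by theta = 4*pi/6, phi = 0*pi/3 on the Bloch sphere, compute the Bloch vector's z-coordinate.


theta = 2.0944, phi = 0.0000
r_z = cos(theta) = -0.5000

-0.5000


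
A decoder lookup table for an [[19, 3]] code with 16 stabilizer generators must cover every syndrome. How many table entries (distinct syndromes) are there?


Each stabilizer generator gives a binary (+1 or -1) measurement outcome.
With 16 independent generators:
Total syndromes = 2^16
= 65536

65536


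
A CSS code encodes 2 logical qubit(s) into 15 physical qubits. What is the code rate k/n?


Code rate R = k/n
= 2/15
= 0.1333

0.1333


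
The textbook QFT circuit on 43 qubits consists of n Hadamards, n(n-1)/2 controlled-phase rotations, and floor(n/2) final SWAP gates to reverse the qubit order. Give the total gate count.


Hadamard gates: 43
Controlled rotations: n*(n-1)/2 = 43*42/2 = 903
SWAP gates: floor(n/2) = floor(43/2) = 21
Total = 43 + 903 + 21
= 967

967


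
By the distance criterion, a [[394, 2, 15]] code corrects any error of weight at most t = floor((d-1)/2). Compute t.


Code parameters: [[394, 2, 15]], distance d = 15.
Number of correctable errors = floor((d-1)/2)
= floor((15 - 1)/2)
= floor(14/2)
= 7

7


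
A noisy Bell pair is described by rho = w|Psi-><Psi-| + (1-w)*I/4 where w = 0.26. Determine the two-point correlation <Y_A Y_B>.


|Psi-> = (|01> - |10>)/sqrt(2)
For the pure Bell state, <Y_A Y_B> = -1 (Bell-state Pauli correlator).
The maximally-mixed part I/4 has tr(I/4 * P tensor P) = 0 for any traceless Pauli P.
So <Y_A Y_B>_rho = w * (-1) + (1 - w) * 0
= 0.26 * (-1)
= -0.2600

-0.2600


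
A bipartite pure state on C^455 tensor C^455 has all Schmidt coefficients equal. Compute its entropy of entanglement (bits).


For a maximally entangled state in d x d:
S = log2(d) = log2(455)
= 8.8297

8.8297


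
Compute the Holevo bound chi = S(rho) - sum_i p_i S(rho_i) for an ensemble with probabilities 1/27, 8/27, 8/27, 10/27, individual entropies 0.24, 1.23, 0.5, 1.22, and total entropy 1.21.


chi = S(rho) - sum_i p_i * S(rho_i)
Weighted entropy = 1/27 * 0.24 + 8/27 * 1.23 + 8/27 * 0.5 + 10/27 * 1.22
= 0.9733
chi = 1.21 - 0.9733
= 0.2367

0.2367


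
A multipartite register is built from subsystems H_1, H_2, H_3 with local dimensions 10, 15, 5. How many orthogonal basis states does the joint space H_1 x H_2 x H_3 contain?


dim(H_1 x H_2 x H_3) = 10 * 15 * 5
= 150 * 5
= 750

750


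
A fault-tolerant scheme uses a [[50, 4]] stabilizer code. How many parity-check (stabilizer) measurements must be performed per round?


For an [[n,k]] stabilizer code:
Number of stabilizer generators = n - k
= 50 - 4
= 46

46


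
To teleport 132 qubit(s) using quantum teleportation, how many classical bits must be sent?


Quantum teleportation requires 2 classical bits per qubit teleported.
132 qubit(s) -> 2 * 132 = 264 classical bits

264


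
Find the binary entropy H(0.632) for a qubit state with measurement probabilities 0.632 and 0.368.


S = -p*log2(p) - (1-p)*log2(1-p)
p = 0.6320, 1-p = 0.3680
= -0.6320 * log2(0.6320) - 0.3680 * log2(0.3680)
= -(-0.4184) - (-0.5307)
= 0.9491

0.9491


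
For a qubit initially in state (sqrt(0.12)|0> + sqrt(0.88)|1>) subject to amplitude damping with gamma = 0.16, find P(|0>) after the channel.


For amplitude damping with parameter gamma on state sqrt(a)|0> + sqrt(b)|1>:
alpha^2 = 0.12, beta^2 = 0.88
P(|0>) = alpha^2 + gamma * beta^2
= 0.12 + 0.16 * 0.88
= 0.12 + 0.1408
= 0.2608

0.2608


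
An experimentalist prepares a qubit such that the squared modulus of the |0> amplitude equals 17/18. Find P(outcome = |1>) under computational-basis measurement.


|alpha|^2 = 17/18 = 0.9444
|beta|^2 = 1 - 17/18 = 1/18 = 0.0556
P(|1>) = |beta|^2 = 0.0556

0.0556


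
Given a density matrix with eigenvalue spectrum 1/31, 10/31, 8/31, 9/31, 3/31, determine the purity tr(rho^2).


tr(rho^2) = sum of eigenvalues squared
= (1/31)^2 + (10/31)^2 + (8/31)^2 + (9/31)^2 + (3/31)^2
= (1 + 100 + 64 + 81 + 9) / 961
= 255/961
= 0.2653

0.2653


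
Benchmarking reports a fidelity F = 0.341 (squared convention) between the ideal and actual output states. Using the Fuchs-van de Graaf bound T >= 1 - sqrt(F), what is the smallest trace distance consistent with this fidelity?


Fuchs-van de Graaf (squared-fidelity convention): 1 - sqrt(F) <= T <= sqrt(1 - F).
Lower bound: T >= 1 - sqrt(F)
sqrt(F) = sqrt(0.341) = 0.5840
T >= 1 - 0.5840
T >= 0.4160

0.4160


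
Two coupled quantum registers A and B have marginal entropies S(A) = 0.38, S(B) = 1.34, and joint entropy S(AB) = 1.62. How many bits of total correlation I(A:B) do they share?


I(A:B) = S(A) + S(B) - S(AB)
= 0.38 + 1.34 - 1.62
= 0.1000

0.1000


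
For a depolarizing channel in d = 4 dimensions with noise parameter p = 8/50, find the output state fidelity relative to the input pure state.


F = (1-p) + p/d
= (1 - 0.1600) + 0.1600/4
= 0.8400 + 0.0400
= 0.8800

0.8800


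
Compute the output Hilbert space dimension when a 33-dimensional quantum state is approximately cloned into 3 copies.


Output space = H^(tensor 3) where dim(H) = 33
dim = 33^3
= 1089 (after 2 factors)
= 35937 (after 3 factors)
= 35937

35937


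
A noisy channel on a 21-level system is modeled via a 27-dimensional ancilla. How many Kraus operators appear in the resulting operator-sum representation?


Tracing out the environment in an orthonormal basis {|i>_E} gives Kraus operators K_i = <i|_E U |0>_E.
Number of Kraus operators = dim(H_env) = d_env
= 27

27


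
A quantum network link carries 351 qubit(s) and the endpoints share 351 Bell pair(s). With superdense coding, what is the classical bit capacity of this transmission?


Superdense coding allows 2 classical bits per shared entangled pair.
351 pair(s) -> 2 * 351 = 702 classical bits

702


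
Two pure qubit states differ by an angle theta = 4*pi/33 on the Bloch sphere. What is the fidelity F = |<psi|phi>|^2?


For states separated by angle theta on Bloch sphere:
F = cos^2(theta/2)
theta = 4*pi/33 = 0.3808
theta/2 = 0.1904
cos(theta/2) = 0.9819
F = 0.9642

0.9642


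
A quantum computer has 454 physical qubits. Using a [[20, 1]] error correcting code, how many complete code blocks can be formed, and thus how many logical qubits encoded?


Each code block uses 20 physical qubits for 1 logical qubit(s).
Number of complete blocks = floor(454 / 20) = 22
Logical qubits = 22 * 1
= 22

22


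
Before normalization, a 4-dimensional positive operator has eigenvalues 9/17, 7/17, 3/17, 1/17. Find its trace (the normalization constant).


tr(M) = sum of eigenvalues
= 9/17 + 7/17 + 3/17 + 1/17
= 20/17
= 1.1765

1.1765


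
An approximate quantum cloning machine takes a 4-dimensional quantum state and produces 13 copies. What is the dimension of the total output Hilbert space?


Output space = H^(tensor 13) where dim(H) = 4
dim = 4^13
= 16 (after 2 factors)
= 64 (after 3 factors)
= 256 (after 4 factors)
= 1024 (after 5 factors)
= 4096 (after 6 factors)
= 16384 (after 7 factors)
= 65536 (after 8 factors)
= 262144 (after 9 factors)
= 1048576 (after 10 factors)
= 4194304 (after 11 factors)
= 16777216 (after 12 factors)
= 67108864 (after 13 factors)
= 67108864

67108864


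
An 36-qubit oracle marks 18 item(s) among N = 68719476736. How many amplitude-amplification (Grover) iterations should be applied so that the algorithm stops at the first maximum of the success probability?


After j Grover iterations the success probability is P(j) = sin^2((2j+1)*theta), where sin(theta) = sqrt(k/N).
N = 2^36 = 68719476736, k = 18
sin(theta) = sqrt(k/N) = 1.618438983e-05
theta = arcsin(sqrt(k/N)) = 1.618438983e-05 rad
P(j) reaches its first maximum when (2j+1)*theta is as close as possible to pi/2, i.e. j = round(pi/(4*theta) - 1/2).
pi/(4*theta) - 1/2 = 48527.6294
(For comparison, the common estimate pi/4 * sqrt(N/k) = 48528.1294; the exact maximiser is used here.)
Optimal iterations = 48528

48528


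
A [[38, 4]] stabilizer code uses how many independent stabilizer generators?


For an [[n,k]] stabilizer code:
Number of stabilizer generators = n - k
= 38 - 4
= 34

34


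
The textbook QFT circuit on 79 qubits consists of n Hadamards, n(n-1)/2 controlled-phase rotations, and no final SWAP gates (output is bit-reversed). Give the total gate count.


Hadamard gates: 79
Controlled rotations: n*(n-1)/2 = 79*78/2 = 3081
SWAP gates: 0 (omitted)
Total = 79 + 3081
= 3160

3160


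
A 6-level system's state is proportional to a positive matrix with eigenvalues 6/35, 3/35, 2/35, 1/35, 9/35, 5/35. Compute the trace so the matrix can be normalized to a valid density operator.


tr(M) = sum of eigenvalues
= 6/35 + 3/35 + 2/35 + 1/35 + 9/35 + 5/35
= 26/35
= 0.7429

0.7429


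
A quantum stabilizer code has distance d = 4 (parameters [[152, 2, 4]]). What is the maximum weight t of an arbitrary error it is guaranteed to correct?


Code parameters: [[152, 2, 4]], distance d = 4.
Number of correctable errors = floor((d-1)/2)
= floor((4 - 1)/2)
= floor(3/2)
= 1

1


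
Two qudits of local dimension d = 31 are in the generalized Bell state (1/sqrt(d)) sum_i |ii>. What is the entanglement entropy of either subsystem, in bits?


For a maximally entangled state in d x d:
S = log2(d) = log2(31)
= 4.9542

4.9542


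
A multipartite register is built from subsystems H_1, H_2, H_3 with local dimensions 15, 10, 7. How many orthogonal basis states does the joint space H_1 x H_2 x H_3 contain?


dim(H_1 x H_2 x H_3) = 15 * 10 * 7
= 150 * 7
= 1050

1050


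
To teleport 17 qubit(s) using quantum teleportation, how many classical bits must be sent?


Quantum teleportation requires 2 classical bits per qubit teleported.
17 qubit(s) -> 2 * 17 = 34 classical bits

34


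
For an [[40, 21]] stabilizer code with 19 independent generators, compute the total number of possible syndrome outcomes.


Each stabilizer generator gives a binary (+1 or -1) measurement outcome.
With 19 independent generators:
Total syndromes = 2^19
= 524288

524288


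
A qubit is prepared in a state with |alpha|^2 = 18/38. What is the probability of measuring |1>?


|alpha|^2 = 18/38 = 0.4737
|beta|^2 = 1 - 18/38 = 20/38 = 0.5263
P(|1>) = |beta|^2 = 0.5263

0.5263


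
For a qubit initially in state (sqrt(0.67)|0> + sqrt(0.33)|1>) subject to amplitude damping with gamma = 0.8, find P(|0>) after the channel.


For amplitude damping with parameter gamma on state sqrt(a)|0> + sqrt(b)|1>:
alpha^2 = 0.67, beta^2 = 0.33
P(|0>) = alpha^2 + gamma * beta^2
= 0.67 + 0.8 * 0.33
= 0.67 + 0.2640
= 0.9340

0.9340


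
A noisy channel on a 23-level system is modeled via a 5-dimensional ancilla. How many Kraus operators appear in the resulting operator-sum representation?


Tracing out the environment in an orthonormal basis {|i>_E} gives Kraus operators K_i = <i|_E U |0>_E.
Number of Kraus operators = dim(H_env) = d_env
= 5

5


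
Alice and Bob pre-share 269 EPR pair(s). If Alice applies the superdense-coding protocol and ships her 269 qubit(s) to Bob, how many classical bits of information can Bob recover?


Superdense coding allows 2 classical bits per shared entangled pair.
269 pair(s) -> 2 * 269 = 538 classical bits

538


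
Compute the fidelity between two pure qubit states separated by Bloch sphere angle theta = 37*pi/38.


For states separated by angle theta on Bloch sphere:
F = cos^2(theta/2)
theta = 37*pi/38 = 3.0589
theta/2 = 1.5295
cos(theta/2) = 0.0413
F = 0.0017

0.0017


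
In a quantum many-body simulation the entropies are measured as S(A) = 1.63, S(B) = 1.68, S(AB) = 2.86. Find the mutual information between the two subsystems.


I(A:B) = S(A) + S(B) - S(AB)
= 1.63 + 1.68 - 2.86
= 0.4500

0.4500


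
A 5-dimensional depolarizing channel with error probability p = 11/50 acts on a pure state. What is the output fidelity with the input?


F = (1-p) + p/d
= (1 - 0.2200) + 0.2200/5
= 0.7800 + 0.0440
= 0.8240

0.8240


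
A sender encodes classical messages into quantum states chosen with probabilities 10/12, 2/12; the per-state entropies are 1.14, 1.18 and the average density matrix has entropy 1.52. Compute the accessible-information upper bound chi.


chi = S(rho) - sum_i p_i * S(rho_i)
Weighted entropy = 10/12 * 1.14 + 2/12 * 1.18
= 1.1467
chi = 1.52 - 1.1467
= 0.3733

0.3733


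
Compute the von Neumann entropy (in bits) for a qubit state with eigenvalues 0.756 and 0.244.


S = -p*log2(p) - (1-p)*log2(1-p)
p = 0.7560, 1-p = 0.2440
= -0.7560 * log2(0.7560) - 0.2440 * log2(0.2440)
= -(-0.3051) - (-0.4966)
= 0.8016

0.8016


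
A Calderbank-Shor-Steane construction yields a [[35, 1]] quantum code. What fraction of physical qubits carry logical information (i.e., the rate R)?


Code rate R = k/n
= 1/35
= 0.0286

0.0286


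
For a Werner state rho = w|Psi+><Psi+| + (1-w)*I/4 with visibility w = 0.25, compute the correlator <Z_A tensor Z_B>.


|Psi+> = (|01> + |10>)/sqrt(2)
For the pure Bell state, <Z_A Z_B> = -1 (Bell-state Pauli correlator).
The maximally-mixed part I/4 has tr(I/4 * P tensor P) = 0 for any traceless Pauli P.
So <Z_A Z_B>_rho = w * (-1) + (1 - w) * 0
= 0.25 * (-1)
= -0.2500

-0.2500


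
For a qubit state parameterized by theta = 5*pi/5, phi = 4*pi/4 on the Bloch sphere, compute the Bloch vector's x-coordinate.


theta = 3.1416, phi = 3.1416
r_x = sin(theta)*cos(phi) = 0.0000 * -1.0000
r_x = 0.0000

0.0000


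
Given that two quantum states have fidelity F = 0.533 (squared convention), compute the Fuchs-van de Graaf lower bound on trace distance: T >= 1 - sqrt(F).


Fuchs-van de Graaf (squared-fidelity convention): 1 - sqrt(F) <= T <= sqrt(1 - F).
Lower bound: T >= 1 - sqrt(F)
sqrt(F) = sqrt(0.533) = 0.7301
T >= 1 - 0.7301
T >= 0.2699

0.2699


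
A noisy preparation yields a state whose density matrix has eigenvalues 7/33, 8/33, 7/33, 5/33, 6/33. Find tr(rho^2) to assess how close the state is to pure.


tr(rho^2) = sum of eigenvalues squared
= (7/33)^2 + (8/33)^2 + (7/33)^2 + (5/33)^2 + (6/33)^2
= (49 + 64 + 49 + 25 + 36) / 1089
= 223/1089
= 0.2048

0.2048


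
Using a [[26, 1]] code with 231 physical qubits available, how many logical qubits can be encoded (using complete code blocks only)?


Each code block uses 26 physical qubits for 1 logical qubit(s).
Number of complete blocks = floor(231 / 26) = 8
Logical qubits = 8 * 1
= 8

8


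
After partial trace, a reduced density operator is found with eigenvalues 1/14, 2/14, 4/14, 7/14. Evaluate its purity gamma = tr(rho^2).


tr(rho^2) = sum of eigenvalues squared
= (1/14)^2 + (2/14)^2 + (4/14)^2 + (7/14)^2
= (1 + 4 + 16 + 49) / 196
= 70/196
= 0.3571

0.3571


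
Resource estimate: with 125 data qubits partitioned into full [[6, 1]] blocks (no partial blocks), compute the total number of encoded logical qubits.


Each code block uses 6 physical qubits for 1 logical qubit(s).
Number of complete blocks = floor(125 / 6) = 20
Logical qubits = 20 * 1
= 20

20


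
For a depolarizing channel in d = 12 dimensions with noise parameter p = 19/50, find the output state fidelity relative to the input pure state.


F = (1-p) + p/d
= (1 - 0.3800) + 0.3800/12
= 0.6200 + 0.0317
= 0.6517

0.6517


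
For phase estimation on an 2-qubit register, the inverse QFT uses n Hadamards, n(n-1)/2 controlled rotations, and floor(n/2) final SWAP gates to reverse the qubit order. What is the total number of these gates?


Hadamard gates: 2
Controlled rotations: n*(n-1)/2 = 2*1/2 = 1
SWAP gates: floor(n/2) = floor(2/2) = 1
Total = 2 + 1 + 1
= 4

4


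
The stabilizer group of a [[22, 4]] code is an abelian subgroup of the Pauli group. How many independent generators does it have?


For an [[n,k]] stabilizer code:
Number of stabilizer generators = n - k
= 22 - 4
= 18

18


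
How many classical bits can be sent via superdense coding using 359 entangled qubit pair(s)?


Superdense coding allows 2 classical bits per shared entangled pair.
359 pair(s) -> 2 * 359 = 718 classical bits

718


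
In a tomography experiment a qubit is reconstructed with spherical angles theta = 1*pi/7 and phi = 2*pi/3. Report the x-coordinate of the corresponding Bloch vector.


theta = 0.4488, phi = 2.0944
r_x = sin(theta)*cos(phi) = 0.4339 * -0.5000
r_x = -0.2169

-0.2169


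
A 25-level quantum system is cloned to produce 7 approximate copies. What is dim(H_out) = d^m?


Output space = H^(tensor 7) where dim(H) = 25
dim = 25^7
= 625 (after 2 factors)
= 15625 (after 3 factors)
= 390625 (after 4 factors)
= 9765625 (after 5 factors)
= 244140625 (after 6 factors)
= 6103515625 (after 7 factors)
= 6103515625

6103515625


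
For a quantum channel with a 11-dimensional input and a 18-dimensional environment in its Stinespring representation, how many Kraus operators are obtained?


Tracing out the environment in an orthonormal basis {|i>_E} gives Kraus operators K_i = <i|_E U |0>_E.
Number of Kraus operators = dim(H_env) = d_env
= 18

18
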